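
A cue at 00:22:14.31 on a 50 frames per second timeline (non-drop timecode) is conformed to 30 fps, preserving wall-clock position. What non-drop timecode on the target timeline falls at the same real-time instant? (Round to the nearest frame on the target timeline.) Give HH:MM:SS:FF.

00:22:14:19

Source frame index: (0×3600 + 22×60 + 14) × 50 + 31 = 66731.
Real time: 66731 / (50) = 66731/50 s.
Target frame: (66731/50) × (30) = 200193/5 ≈ 40038.600 → 40039.
At 30 labels/s: frame 40039 → 00:22:14:19.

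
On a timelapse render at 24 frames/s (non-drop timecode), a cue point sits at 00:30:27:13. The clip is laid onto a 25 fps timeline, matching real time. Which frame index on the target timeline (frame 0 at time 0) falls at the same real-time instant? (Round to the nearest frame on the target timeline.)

frame 45689

Source frame index: (0×3600 + 30×60 + 27) × 24 + 13 = 43861.
Real time: 43861 / (24) = 43861/24 s.
Target frame: (43861/24) × (25) = 1096525/24 ≈ 45688.542 → 45689.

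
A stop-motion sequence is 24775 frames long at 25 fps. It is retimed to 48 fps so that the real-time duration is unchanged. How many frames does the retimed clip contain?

47568 frames

Target frames = source frames × (target rate / source rate) = 24775 × (48)/(25) = 24775 × 48/25 = 47568.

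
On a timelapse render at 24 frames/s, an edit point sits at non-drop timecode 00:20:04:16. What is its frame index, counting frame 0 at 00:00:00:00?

Total seconds to the label: (0 × 3600 + 20 × 60 + 4) = 1204.
Frame index = 1204 × 24 + 16 = 28912.

28912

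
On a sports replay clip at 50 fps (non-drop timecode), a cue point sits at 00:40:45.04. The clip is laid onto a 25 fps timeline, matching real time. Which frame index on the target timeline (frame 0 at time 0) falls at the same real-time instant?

Source frame index: (0×3600 + 40×60 + 45) × 50 + 4 = 122254.
Real time: 122254 / (50) = 61127/25 s.
Target frame: (61127/25) × (25) = 61127.

frame 61127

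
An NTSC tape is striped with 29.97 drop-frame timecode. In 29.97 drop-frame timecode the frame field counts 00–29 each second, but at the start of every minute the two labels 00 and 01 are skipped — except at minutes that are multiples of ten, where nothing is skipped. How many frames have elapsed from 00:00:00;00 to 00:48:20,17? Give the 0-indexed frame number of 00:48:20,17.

86929

Complete 10-minute blocks: 4, each 17982 frames → 71928.
Remaining 8 whole minutes in the current block: 1800 + 7 × 1798 = 14386 frames.
Within the current minute: 20 × 30 + 17 − 2 = 615 (labels ;00/;01 skipped at this minute). Total = 71928 + 14386 + 615 = 86929.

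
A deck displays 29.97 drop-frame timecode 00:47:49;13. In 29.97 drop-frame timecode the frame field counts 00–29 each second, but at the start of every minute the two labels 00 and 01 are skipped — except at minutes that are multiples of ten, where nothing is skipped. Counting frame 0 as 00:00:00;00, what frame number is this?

As if non-drop at 30 labels/s: (0 × 3600 + 47 × 60 + 49) × 30 + 13 = 86083.
Minute boundaries passed: 47; those not divisible by 10: 47 − 4 = 43; dropped labels = 2 × 43 = 86.
Actual frame index = 86083 − 86 = 85997.

85997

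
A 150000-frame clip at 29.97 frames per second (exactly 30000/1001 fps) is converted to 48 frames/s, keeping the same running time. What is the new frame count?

240240 frames

Target frames = source frames × (target rate / source rate) = 150000 × (48)/(30000/1001) = 150000 × 1001/625 = 240240.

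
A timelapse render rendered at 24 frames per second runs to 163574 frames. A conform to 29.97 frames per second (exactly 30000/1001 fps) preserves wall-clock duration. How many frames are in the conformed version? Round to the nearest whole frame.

204263 frames

Frames at target rate = 163574 × (30000/1001) / (24) = 204467500/1001 ≈ 204263.237.
Nearest whole frame: 204263.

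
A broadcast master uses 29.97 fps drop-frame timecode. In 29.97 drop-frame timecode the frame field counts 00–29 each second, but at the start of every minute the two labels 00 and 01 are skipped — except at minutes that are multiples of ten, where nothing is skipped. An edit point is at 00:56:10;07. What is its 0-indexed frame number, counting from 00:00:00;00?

101005

As if non-drop at 30 labels/s: (0 × 3600 + 56 × 60 + 10) × 30 + 7 = 101107.
Minute boundaries passed: 56; those not divisible by 10: 56 − 5 = 51; dropped labels = 2 × 51 = 102.
Actual frame index = 101107 − 102 = 101005.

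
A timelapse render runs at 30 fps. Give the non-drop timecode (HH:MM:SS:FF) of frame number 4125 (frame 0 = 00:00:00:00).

4125 ÷ 30 = 137 full seconds, remainder 15 frames.
137 s = 0 h 2 min 17 s.
Timecode: 00:02:17:15.

00:02:17:15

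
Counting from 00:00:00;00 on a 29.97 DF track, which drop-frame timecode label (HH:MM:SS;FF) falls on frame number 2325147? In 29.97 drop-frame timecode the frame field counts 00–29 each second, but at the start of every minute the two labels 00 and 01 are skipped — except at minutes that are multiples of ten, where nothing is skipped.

21:33:02;15

Each 10-minute DF block holds 10 × 60 × 30 − 9 × 2 = 17982 frames. 2325147 ÷ 17982 → 129 full blocks, remainder 5469.
Within the partial block the first minute is 1800 frames and each further minute 1798, so 3 further minute boundaries passed. Total skipped labels = 18 × 129 + 2 × 3 = 2328.
Non-drop label index = 2325147 + 2328 = 2327475; at 30 labels/s that is 21:33:02:15, i.e. DF 21:33:02;15.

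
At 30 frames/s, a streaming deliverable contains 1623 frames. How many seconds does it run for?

54.1 seconds

Running time = 1623 / (30) = 54.1 s.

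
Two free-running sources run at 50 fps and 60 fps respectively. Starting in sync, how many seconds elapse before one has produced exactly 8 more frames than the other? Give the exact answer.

0.8 seconds

The gap grows by |60 − 50| = 10 frames per second.
Time for a 8-frame gap: 8 ÷ (10) = 0.8 s.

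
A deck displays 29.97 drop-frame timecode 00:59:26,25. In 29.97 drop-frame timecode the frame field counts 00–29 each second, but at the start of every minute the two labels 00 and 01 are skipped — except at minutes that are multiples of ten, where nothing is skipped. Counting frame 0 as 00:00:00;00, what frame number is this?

As if non-drop at 30 labels/s: (0 × 3600 + 59 × 60 + 26) × 30 + 25 = 107005.
Minute boundaries passed: 59; those not divisible by 10: 59 − 5 = 54; dropped labels = 2 × 54 = 108.
Actual frame index = 107005 − 108 = 106897.

106897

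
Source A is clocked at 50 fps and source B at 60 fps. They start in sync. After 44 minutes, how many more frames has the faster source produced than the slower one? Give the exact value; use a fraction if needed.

26400 frames

44 min = 2640 s.
A emits 50 × 2640 = 132000 frames; B emits 60 × 2640 = 158400.
Difference = 26400 frames; B is ahead of A.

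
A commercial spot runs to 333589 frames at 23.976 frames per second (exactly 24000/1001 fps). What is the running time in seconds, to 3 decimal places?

13913.441 seconds

Running time = 333589 × 1001/24000 = 333922589/24000 s ≈ 13913.441 s.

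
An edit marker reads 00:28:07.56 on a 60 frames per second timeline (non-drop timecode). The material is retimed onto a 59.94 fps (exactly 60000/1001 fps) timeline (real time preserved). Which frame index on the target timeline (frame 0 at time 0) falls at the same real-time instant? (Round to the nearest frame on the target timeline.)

frame 101175

Source frame index: (0×3600 + 28×60 + 7) × 60 + 56 = 101276.
Real time: 101276 / (60) = 25319/15 s.
Target frame: (25319/15) × (60000/1001) = 14468000/143 ≈ 101174.825 → 101175.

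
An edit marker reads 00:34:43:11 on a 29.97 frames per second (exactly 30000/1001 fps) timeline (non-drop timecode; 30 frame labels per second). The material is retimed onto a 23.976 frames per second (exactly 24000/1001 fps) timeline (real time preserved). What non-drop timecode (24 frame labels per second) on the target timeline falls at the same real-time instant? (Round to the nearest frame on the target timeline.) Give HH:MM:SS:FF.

00:34:43:09

Source frame index: (0×3600 + 34×60 + 43) × 30 + 11 = 62501.
Real time: 62501 / (30000/1001) = 62563501/30000 s.
Target frame: (62563501/30000) × (24000/1001) = 250004/5 ≈ 50000.800 → 50001.
At 24 labels/s: frame 50001 → 00:34:43:09.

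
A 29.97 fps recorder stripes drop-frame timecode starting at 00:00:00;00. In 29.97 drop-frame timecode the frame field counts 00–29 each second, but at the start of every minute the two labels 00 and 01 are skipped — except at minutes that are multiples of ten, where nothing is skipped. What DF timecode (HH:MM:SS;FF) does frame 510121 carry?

Each 10-minute DF block holds 10 × 60 × 30 − 9 × 2 = 17982 frames. 510121 ÷ 17982 → 28 full blocks, remainder 6625.
Within the partial block the first minute is 1800 frames and each further minute 1798, so 3 further minute boundaries passed. Total skipped labels = 18 × 28 + 2 × 3 = 510.
Non-drop label index = 510121 + 510 = 510631; at 30 labels/s that is 04:43:41:01, i.e. DF 04:43:41;01.

04:43:41;01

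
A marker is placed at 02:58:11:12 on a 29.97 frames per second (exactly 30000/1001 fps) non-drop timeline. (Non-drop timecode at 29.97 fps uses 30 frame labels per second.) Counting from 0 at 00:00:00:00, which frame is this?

Total seconds to the label: (2 × 3600 + 58 × 60 + 11) = 10691.
Frame index = 10691 × 30 + 12 = 320742.

frame 320742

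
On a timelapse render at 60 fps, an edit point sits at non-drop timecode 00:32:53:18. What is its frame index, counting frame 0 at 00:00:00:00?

frame 118398

Total seconds to the label: (0 × 3600 + 32 × 60 + 53) = 1973.
Frame index = 1973 × 60 + 18 = 118398.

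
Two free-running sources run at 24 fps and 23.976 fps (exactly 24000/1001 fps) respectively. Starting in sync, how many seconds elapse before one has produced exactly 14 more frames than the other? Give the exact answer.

7007/12 seconds

The gap grows by |24000/1001 − 24| = 24/1001 frames per second.
Time for a 14-frame gap: 14 ÷ (24/1001) = 7007/12 s.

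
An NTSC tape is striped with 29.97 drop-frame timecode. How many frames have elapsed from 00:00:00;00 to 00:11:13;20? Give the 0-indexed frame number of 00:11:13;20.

As if non-drop at 30 labels/s: (0 × 3600 + 11 × 60 + 13) × 30 + 20 = 20210.
Minute boundaries passed: 11; those not divisible by 10: 11 − 1 = 10; dropped labels = 2 × 10 = 20.
Actual frame index = 20210 − 20 = 20190.

20190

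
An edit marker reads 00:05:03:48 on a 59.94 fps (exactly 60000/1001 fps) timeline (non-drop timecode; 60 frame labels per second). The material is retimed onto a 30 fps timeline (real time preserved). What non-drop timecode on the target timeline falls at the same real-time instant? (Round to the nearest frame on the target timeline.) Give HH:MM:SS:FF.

Source frame index: (0×3600 + 5×60 + 3) × 60 + 48 = 18228.
Real time: 18228 / (60000/1001) = 1520519/5000 s.
Target frame: (1520519/5000) × (30) = 4561557/500 ≈ 9123.114 → 9123.
At 30 labels/s: frame 9123 → 00:05:04:03.

00:05:04:03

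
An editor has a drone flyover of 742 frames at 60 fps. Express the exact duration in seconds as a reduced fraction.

371/30 seconds

Running time = 742 ÷ (60) = 742 × 1/60 = 371/30 s.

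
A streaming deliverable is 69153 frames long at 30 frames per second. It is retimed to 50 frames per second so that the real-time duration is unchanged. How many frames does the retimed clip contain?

115255 frames

Target frames = source frames × (target rate / source rate) = 69153 × (50)/(30) = 69153 × 5/3 = 115255.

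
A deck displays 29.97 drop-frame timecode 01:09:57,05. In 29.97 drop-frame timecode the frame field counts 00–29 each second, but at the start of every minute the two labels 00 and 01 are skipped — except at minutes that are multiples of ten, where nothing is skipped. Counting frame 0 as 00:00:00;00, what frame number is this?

125789

Complete 10-minute blocks: 6, each 17982 frames → 107892.
Remaining 9 whole minutes in the current block: 1800 + 8 × 1798 = 16184 frames.
Within the current minute: 57 × 30 + 5 − 2 = 1713 (labels ;00/;01 skipped at this minute). Total = 107892 + 16184 + 1713 = 125789.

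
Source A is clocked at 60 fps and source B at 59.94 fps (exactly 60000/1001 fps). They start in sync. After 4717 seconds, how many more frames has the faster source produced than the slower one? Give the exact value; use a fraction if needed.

283020/1001 frames

A emits 60 × 4717 = 283020 frames; B emits 60000/1001 × 4717 = 283020000/1001.
Difference = 283020/1001 frames (≈ 282.7373); B is behind A.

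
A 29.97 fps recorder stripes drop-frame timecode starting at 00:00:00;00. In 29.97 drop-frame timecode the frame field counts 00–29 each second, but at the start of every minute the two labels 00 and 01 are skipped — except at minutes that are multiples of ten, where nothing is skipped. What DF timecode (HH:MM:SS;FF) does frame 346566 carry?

Each 10-minute DF block holds 10 × 60 × 30 − 9 × 2 = 17982 frames. 346566 ÷ 17982 → 19 full blocks, remainder 4908.
Within the partial block the first minute is 1800 frames and each further minute 1798, so 2 further minute boundaries passed. Total skipped labels = 18 × 19 + 2 × 2 = 346.
Non-drop label index = 346566 + 346 = 346912; at 30 labels/s that is 03:12:43:22, i.e. DF 03:12:43;22.

03:12:43;22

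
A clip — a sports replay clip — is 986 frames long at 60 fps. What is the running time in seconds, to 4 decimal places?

Running time = 986 × 1/60 = 493/30 s ≈ 16.4333 s.

16.4333 seconds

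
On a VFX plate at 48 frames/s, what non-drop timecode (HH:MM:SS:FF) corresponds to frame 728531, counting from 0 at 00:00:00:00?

04:12:57:35

728531 ÷ 48 = 15177 full seconds, remainder 35 frames.
15177 s = 4 h 12 min 57 s.
Timecode: 04:12:57:35.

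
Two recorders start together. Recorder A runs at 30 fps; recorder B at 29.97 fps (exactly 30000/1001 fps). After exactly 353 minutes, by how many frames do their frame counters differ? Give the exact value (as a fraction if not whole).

353 min = 21180 s.
A emits 30 × 21180 = 635400 frames; B emits 30000/1001 × 21180 = 635400000/1001.
Difference = 635400/1001 frames (≈ 634.7652); B is behind A.

635400/1001 frames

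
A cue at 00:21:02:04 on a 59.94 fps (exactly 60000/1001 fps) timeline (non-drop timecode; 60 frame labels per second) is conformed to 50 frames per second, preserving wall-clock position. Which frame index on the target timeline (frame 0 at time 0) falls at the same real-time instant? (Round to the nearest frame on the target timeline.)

Source frame index: (0×3600 + 21×60 + 2) × 60 + 4 = 75724.
Real time: 75724 / (60000/1001) = 18949931/15000 s.
Target frame: (18949931/15000) × (50) = 18949931/300 ≈ 63166.437 → 63166.

frame 63166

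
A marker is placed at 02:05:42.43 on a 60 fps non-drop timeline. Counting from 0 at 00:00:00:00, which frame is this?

frame 452563

Total seconds to the label: (2 × 3600 + 5 × 60 + 42) = 7542.
Frame index = 7542 × 60 + 43 = 452563.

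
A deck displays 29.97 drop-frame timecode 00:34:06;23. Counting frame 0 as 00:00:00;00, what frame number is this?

As if non-drop at 30 labels/s: (0 × 3600 + 34 × 60 + 6) × 30 + 23 = 61403.
Minute boundaries passed: 34; those not divisible by 10: 34 − 3 = 31; dropped labels = 2 × 31 = 62.
Actual frame index = 61403 − 62 = 61341.

61341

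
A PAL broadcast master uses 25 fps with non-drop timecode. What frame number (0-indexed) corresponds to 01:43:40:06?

Total seconds to the label: (1 × 3600 + 43 × 60 + 40) = 6220.
Frame index = 6220 × 25 + 6 = 155506.

frame 155506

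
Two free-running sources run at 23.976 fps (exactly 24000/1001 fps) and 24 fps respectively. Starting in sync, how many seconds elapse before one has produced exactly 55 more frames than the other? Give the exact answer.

The gap grows by |24 − 24000/1001| = 24/1001 frames per second.
Time for a 55-frame gap: 55 ÷ (24/1001) = 55055/24 s.

55055/24 seconds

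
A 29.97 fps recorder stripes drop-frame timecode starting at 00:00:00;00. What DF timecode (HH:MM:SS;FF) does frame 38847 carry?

00:21:36;05

Each 10-minute DF block holds 10 × 60 × 30 − 9 × 2 = 17982 frames. 38847 ÷ 17982 → 2 full blocks, remainder 2883.
Within the partial block the first minute is 1800 frames and each further minute 1798, so 1 further minute boundary passed. Total skipped labels = 18 × 2 + 2 × 1 = 38.
Non-drop label index = 38847 + 38 = 38885; at 30 labels/s that is 00:21:36:05, i.e. DF 00:21:36;05.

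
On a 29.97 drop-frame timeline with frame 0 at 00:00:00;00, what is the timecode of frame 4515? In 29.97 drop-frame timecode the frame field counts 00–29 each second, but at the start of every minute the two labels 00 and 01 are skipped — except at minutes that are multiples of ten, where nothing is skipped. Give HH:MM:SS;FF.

Each 10-minute DF block holds 10 × 60 × 30 − 9 × 2 = 17982 frames. 4515 ÷ 17982 → 0 full blocks, remainder 4515.
Within the partial block the first minute is 1800 frames and each further minute 1798, so 2 further minute boundaries passed. Total skipped labels = 18 × 0 + 2 × 2 = 4.
Non-drop label index = 4515 + 4 = 4519; at 30 labels/s that is 00:02:30:19, i.e. DF 00:02:30;19.

00:02:30;19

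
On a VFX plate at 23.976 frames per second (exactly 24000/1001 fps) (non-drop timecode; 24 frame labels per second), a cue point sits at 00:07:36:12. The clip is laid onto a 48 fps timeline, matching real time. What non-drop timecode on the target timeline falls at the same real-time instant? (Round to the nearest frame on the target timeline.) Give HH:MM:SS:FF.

Source frame index: (0×3600 + 7×60 + 36) × 24 + 12 = 10956.
Real time: 10956 / (24000/1001) = 913913/2000 s.
Target frame: (913913/2000) × (48) = 2741739/125 ≈ 21933.912 → 21934.
At 48 labels/s: frame 21934 → 00:07:36:46.

00:07:36:46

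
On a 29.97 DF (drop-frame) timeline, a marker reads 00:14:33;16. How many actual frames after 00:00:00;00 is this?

As if non-drop at 30 labels/s: (0 × 3600 + 14 × 60 + 33) × 30 + 16 = 26206.
Minute boundaries passed: 14; those not divisible by 10: 14 − 1 = 13; dropped labels = 2 × 13 = 26.
Actual frame index = 26206 − 26 = 26180.

26180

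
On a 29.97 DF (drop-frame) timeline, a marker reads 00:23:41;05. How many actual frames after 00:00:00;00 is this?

42593

Complete 10-minute blocks: 2, each 17982 frames → 35964.
Remaining 3 whole minutes in the current block: 1800 + 2 × 1798 = 5396 frames.
Within the current minute: 41 × 30 + 5 − 2 = 1233 (labels ;00/;01 skipped at this minute). Total = 35964 + 5396 + 1233 = 42593.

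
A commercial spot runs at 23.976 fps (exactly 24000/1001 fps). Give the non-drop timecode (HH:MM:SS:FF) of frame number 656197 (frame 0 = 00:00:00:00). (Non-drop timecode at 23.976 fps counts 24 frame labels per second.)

07:35:41:13

656197 ÷ 24 = 27341 full seconds, remainder 13 frames.
27341 s = 7 h 35 min 41 s.
Timecode: 07:35:41:13.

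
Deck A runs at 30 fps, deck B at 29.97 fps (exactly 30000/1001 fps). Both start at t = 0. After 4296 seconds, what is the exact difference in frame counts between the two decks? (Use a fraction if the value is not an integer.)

A emits 30 × 4296 = 128880 frames; B emits 30000/1001 × 4296 = 128880000/1001.
Difference = 128880/1001 frames (≈ 128.7512); B is behind A.

128880/1001 frames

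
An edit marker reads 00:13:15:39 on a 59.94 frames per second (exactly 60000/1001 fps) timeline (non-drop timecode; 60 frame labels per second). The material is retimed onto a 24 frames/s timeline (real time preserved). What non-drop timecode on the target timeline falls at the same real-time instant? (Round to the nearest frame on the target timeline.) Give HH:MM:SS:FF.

Source frame index: (0×3600 + 13×60 + 15) × 60 + 39 = 47739.
Real time: 47739 / (60000/1001) = 15928913/20000 s.
Target frame: (15928913/20000) × (24) = 47786739/2500 ≈ 19114.696 → 19115.
At 24 labels/s: frame 19115 → 00:13:16:11.

00:13:16:11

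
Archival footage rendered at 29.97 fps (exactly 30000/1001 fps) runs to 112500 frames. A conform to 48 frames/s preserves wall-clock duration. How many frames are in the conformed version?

Target frames = source frames × (target rate / source rate) = 112500 × (48)/(30000/1001) = 112500 × 1001/625 = 180180.

180180 frames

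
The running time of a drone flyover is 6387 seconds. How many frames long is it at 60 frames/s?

383220 frames

Frames = 6387 × 60 = 383220.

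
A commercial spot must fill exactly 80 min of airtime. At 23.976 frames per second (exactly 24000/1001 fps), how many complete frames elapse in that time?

115084 frames

80 min = 4800 s.
Frames = 4800 × 24000/1001 = 115200000/1001 ≈ 115084.9151.
Complete frames: 115084.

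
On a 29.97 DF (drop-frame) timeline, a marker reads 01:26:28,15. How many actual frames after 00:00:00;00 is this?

As if non-drop at 30 labels/s: (1 × 3600 + 26 × 60 + 28) × 30 + 15 = 155655.
Minute boundaries passed: 86; those not divisible by 10: 86 − 8 = 78; dropped labels = 2 × 78 = 156.
Actual frame index = 155655 − 156 = 155499.

155499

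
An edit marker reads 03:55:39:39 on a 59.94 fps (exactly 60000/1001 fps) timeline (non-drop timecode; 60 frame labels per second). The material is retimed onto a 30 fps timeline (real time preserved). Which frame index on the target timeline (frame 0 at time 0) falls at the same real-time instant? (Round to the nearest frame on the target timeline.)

Source frame index: (3×3600 + 55×60 + 39) × 60 + 39 = 848379.
Real time: 848379 / (60000/1001) = 283075793/20000 s.
Target frame: (283075793/20000) × (30) = 849227379/2000 ≈ 424613.689 → 424614.

frame 424614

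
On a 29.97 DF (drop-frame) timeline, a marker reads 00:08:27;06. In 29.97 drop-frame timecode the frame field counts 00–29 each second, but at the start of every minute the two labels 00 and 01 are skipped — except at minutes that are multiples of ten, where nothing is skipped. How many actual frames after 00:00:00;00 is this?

15200

As if non-drop at 30 labels/s: (0 × 3600 + 8 × 60 + 27) × 30 + 6 = 15216.
Minute boundaries passed: 8; those not divisible by 10: 8 − 0 = 8; dropped labels = 2 × 8 = 16.
Actual frame index = 15216 − 16 = 15200.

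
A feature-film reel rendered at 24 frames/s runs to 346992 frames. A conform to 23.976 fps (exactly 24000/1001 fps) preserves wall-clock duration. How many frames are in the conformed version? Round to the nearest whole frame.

Frames at target rate = 346992 × (24000/1001) / (24) = 346992000/1001 ≈ 346645.355.
Nearest whole frame: 346645.

346645 frames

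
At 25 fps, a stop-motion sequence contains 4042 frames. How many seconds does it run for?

161.68 seconds

Running time = 4042 / (25) = 161.68 s.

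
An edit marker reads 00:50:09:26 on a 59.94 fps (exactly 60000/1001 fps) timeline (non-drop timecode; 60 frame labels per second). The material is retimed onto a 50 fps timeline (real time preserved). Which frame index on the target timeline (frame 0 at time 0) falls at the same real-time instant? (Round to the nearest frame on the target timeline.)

Source frame index: (0×3600 + 50×60 + 9) × 60 + 26 = 180566.
Real time: 180566 / (60000/1001) = 90373283/30000 s.
Target frame: (90373283/30000) × (50) = 90373283/600 ≈ 150622.138 → 150622.

frame 150622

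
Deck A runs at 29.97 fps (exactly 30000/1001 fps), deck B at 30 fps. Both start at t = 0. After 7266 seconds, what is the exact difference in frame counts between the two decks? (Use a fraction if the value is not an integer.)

A emits 30000/1001 × 7266 = 31140000/143 frames; B emits 30 × 7266 = 217980.
Difference = 31140/143 frames (≈ 217.7622); B is ahead of A.

31140/143 frames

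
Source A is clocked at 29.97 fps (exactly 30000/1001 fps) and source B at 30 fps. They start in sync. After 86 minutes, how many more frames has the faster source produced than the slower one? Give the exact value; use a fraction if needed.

154800/1001 frames

86 min = 5160 s.
A emits 30000/1001 × 5160 = 154800000/1001 frames; B emits 30 × 5160 = 154800.
Difference = 154800/1001 frames (≈ 154.6454); B is ahead of A.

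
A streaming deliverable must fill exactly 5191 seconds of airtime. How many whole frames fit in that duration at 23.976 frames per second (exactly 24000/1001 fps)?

124459 frames

Frames = 5191 × 24000/1001 = 124584000/1001 ≈ 124459.5405.
Complete frames: 124459.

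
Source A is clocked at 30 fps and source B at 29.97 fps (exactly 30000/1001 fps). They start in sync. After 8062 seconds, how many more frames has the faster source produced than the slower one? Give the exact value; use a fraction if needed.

241860/1001 frames

A emits 30 × 8062 = 241860 frames; B emits 30000/1001 × 8062 = 241860000/1001.
Difference = 241860/1001 frames (≈ 241.6184); B is behind A.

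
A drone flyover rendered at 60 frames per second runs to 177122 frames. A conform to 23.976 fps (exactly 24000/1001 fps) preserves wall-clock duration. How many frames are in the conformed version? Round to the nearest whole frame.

70778 frames

Frames at target rate = 177122 × (24000/1001) / (60) = 6440800/91 ≈ 70778.022.
Nearest whole frame: 70778.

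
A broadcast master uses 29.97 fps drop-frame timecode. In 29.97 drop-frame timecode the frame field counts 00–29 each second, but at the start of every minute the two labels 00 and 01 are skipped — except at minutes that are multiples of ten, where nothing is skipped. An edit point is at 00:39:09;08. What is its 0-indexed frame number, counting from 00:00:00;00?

As if non-drop at 30 labels/s: (0 × 3600 + 39 × 60 + 9) × 30 + 8 = 70478.
Minute boundaries passed: 39; those not divisible by 10: 39 − 3 = 36; dropped labels = 2 × 36 = 72.
Actual frame index = 70478 − 72 = 70406.

70406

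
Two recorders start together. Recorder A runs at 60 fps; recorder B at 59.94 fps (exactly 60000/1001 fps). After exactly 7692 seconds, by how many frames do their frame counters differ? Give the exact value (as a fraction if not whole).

A emits 60 × 7692 = 461520 frames; B emits 60000/1001 × 7692 = 461520000/1001.
Difference = 461520/1001 frames (≈ 461.0589); B is behind A.

461520/1001 frames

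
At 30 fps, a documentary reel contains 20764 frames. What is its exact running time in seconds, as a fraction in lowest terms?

Running time = 20764 ÷ (30) = 20764 × 1/30 = 10382/15 s.

10382/15 seconds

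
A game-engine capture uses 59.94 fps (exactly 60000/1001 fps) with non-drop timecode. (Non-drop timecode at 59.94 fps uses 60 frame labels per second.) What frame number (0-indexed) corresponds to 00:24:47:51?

89271

Total seconds to the label: (0 × 3600 + 24 × 60 + 47) = 1487.
Frame index = 1487 × 60 + 51 = 89271.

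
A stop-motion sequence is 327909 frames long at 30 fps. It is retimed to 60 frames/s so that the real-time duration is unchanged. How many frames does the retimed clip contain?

655818 frames

Target frames = source frames × (target rate / source rate) = 327909 × (60)/(30) = 327909 × 2 = 655818.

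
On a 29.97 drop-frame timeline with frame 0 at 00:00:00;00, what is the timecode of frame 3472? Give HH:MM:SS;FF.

00:01:55;24

Each 10-minute DF block holds 10 × 60 × 30 − 9 × 2 = 17982 frames. 3472 ÷ 17982 → 0 full blocks, remainder 3472.
Within the partial block the first minute is 1800 frames and each further minute 1798, so 1 further minute boundary passed. Total skipped labels = 18 × 0 + 2 × 1 = 2.
Non-drop label index = 3472 + 2 = 3474; at 30 labels/s that is 00:01:55:24, i.e. DF 00:01:55;24.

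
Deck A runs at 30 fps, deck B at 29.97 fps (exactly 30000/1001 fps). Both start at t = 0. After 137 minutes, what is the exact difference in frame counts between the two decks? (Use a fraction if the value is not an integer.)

137 min = 8220 s.
A emits 30 × 8220 = 246600 frames; B emits 30000/1001 × 8220 = 246600000/1001.
Difference = 246600/1001 frames (≈ 246.3536); B is behind A.

246600/1001 frames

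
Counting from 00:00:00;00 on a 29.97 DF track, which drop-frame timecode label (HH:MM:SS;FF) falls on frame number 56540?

Ten DF minutes hold 17982 frames, so frame 56540 lies in block 3 (frames 53946–71927) with 2594 frames into that block.
The block's first minute is 1800 frames and the rest 1798 each; 2594 frames reaches minute 1, so 3 × 18 + 1 × 2 = 56 labels have been skipped so far.
Adding those back, label number 56540 + 56 = 56596 at 30 labels/s is 1886 s + 16 f = 0 h 31 min 26 s frame 16, i.e. 00:31:26;16.

00:31:26;16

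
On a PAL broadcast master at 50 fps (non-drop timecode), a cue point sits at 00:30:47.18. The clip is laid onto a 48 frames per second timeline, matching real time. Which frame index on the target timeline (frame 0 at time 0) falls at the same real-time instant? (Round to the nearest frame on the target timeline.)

Source frame index: (0×3600 + 30×60 + 47) × 50 + 18 = 92368.
Real time: 92368 / (50) = 46184/25 s.
Target frame: (46184/25) × (48) = 2216832/25 ≈ 88673.280 → 88673.

frame 88673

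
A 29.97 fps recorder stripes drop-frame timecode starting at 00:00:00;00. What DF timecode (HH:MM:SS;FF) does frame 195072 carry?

01:48:28;28

Each 10-minute DF block holds 10 × 60 × 30 − 9 × 2 = 17982 frames. 195072 ÷ 17982 → 10 full blocks, remainder 15252.
Within the partial block the first minute is 1800 frames and each further minute 1798, so 8 further minute boundaries passed. Total skipped labels = 18 × 10 + 2 × 8 = 196.
Non-drop label index = 195072 + 196 = 195268; at 30 labels/s that is 01:48:28:28, i.e. DF 01:48:28;28.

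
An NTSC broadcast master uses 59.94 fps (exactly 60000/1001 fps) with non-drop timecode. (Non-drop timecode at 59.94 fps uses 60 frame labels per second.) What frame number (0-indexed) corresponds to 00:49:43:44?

Total seconds to the label: (0 × 3600 + 49 × 60 + 43) = 2983.
Frame index = 2983 × 60 + 44 = 179024.

frame 179024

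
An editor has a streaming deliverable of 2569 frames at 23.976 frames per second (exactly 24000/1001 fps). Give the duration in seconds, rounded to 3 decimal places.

107.149 seconds

Running time = 2569 × 1001/24000 = 2571569/24000 s ≈ 107.149 s.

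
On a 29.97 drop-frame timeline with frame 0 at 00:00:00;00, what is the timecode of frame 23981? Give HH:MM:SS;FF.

00:13:20;05

Each 10-minute DF block holds 10 × 60 × 30 − 9 × 2 = 17982 frames. 23981 ÷ 17982 → 1 full block, remainder 5999.
Within the partial block the first minute is 1800 frames and each further minute 1798, so 3 further minute boundaries passed. Total skipped labels = 18 × 1 + 2 × 3 = 24.
Non-drop label index = 23981 + 24 = 24005; at 30 labels/s that is 00:13:20:05, i.e. DF 00:13:20;05.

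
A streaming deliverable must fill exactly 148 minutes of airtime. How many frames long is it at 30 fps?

148 min = 8880 s.
Frames = 8880 × 30 = 266400.

266400 frames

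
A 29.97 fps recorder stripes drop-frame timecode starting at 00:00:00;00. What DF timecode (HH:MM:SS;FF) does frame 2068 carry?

Each 10-minute DF block holds 10 × 60 × 30 − 9 × 2 = 17982 frames. 2068 ÷ 17982 → 0 full blocks, remainder 2068.
Within the partial block the first minute is 1800 frames and each further minute 1798, so 1 further minute boundary passed. Total skipped labels = 18 × 0 + 2 × 1 = 2.
Non-drop label index = 2068 + 2 = 2070; at 30 labels/s that is 00:01:09:00, i.e. DF 00:01:09;00.

00:01:09;00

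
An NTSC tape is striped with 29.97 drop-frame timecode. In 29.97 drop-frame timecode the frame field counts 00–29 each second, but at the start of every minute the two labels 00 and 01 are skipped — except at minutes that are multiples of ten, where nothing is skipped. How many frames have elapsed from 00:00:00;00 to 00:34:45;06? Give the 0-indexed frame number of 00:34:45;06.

62494

As if non-drop at 30 labels/s: (0 × 3600 + 34 × 60 + 45) × 30 + 6 = 62556.
Minute boundaries passed: 34; those not divisible by 10: 34 − 3 = 31; dropped labels = 2 × 31 = 62.
Actual frame index = 62556 − 62 = 62494.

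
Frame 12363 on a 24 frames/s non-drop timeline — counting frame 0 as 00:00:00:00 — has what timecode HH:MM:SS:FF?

00:08:35:03

12363 ÷ 24 = 515 full seconds, remainder 3 frames.
515 s = 0 h 8 min 35 s.
Timecode: 00:08:35:03.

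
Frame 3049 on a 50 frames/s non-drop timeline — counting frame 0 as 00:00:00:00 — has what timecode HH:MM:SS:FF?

00:01:00:49

3049 ÷ 50 = 60 full seconds, remainder 49 frames.
60 s = 0 h 1 min 0 s.
Timecode: 00:01:00:49.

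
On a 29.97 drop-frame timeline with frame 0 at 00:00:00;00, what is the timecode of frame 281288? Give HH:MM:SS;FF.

Ten DF minutes hold 17982 frames, so frame 281288 lies in block 15 (frames 269730–287711) with 11558 frames into that block.
The block's first minute is 1800 frames and the rest 1798 each; 11558 frames reaches minute 6, so 15 × 18 + 6 × 2 = 282 labels have been skipped so far.
Adding those back, label number 281288 + 282 = 281570 at 30 labels/s is 9385 s + 20 f = 2 h 36 min 25 s frame 20, i.e. 02:36:25;20.

02:36:25;20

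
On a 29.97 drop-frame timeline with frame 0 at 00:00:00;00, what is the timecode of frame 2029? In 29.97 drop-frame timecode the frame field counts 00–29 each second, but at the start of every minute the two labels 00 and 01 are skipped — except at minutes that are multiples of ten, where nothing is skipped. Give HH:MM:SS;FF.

Ten DF minutes hold 17982 frames, so frame 2029 lies in block 0 (frames 0–17981) with 2029 frames into that block.
The block's first minute is 1800 frames and the rest 1798 each; 2029 frames reaches minute 1, so 0 × 18 + 1 × 2 = 2 labels have been skipped so far.
Adding those back, label number 2029 + 2 = 2031 at 30 labels/s is 67 s + 21 f = 0 h 1 min 7 s frame 21, i.e. 00:01:07;21.

00:01:07;21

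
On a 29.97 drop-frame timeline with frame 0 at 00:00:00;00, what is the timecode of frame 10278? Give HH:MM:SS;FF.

00:05:42;28

Ten DF minutes hold 17982 frames, so frame 10278 lies in block 0 (frames 0–17981) with 10278 frames into that block.
The block's first minute is 1800 frames and the rest 1798 each; 10278 frames reaches minute 5, so 0 × 18 + 5 × 2 = 10 labels have been skipped so far.
Adding those back, label number 10278 + 10 = 10288 at 30 labels/s is 342 s + 28 f = 0 h 5 min 42 s frame 28, i.e. 00:05:42;28.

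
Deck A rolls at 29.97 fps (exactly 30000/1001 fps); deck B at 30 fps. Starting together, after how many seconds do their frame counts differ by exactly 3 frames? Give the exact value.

The gap grows by |30 − 30000/1001| = 30/1001 frames per second.
Time for a 3-frame gap: 3 ÷ (30/1001) = 100.1 s.

100.1 seconds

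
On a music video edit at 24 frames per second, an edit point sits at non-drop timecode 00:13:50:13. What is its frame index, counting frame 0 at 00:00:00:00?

Total seconds to the label: (0 × 3600 + 13 × 60 + 50) = 830.
Frame index = 830 × 24 + 13 = 19933.

19933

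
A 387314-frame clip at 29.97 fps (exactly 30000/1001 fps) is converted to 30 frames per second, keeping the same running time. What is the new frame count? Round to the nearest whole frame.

Frames at target rate = 387314 × (30) / (30000/1001) = 193850657/500 ≈ 387701.314.
Nearest whole frame: 387701.

387701 frames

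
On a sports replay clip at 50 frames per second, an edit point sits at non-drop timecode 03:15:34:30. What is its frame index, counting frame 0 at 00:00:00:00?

Total seconds to the label: (3 × 3600 + 15 × 60 + 34) = 11734.
Frame index = 11734 × 50 + 30 = 586730.

586730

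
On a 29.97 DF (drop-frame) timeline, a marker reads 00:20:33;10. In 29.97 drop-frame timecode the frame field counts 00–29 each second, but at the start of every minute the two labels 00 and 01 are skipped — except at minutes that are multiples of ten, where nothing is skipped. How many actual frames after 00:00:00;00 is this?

36964

Complete 10-minute blocks: 2, each 17982 frames → 35964.
Remaining 0 whole minutes in the current block: 0 frames.
Within the current minute: 33 × 30 + 10 = 1000. Total = 35964 + 0 + 1000 = 36964.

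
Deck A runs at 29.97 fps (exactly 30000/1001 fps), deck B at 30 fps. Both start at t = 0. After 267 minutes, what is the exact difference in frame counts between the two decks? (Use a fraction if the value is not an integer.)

267 min = 16020 s.
A emits 30000/1001 × 16020 = 480600000/1001 frames; B emits 30 × 16020 = 480600.
Difference = 480600/1001 frames (≈ 480.1199); B is ahead of A.

480600/1001 frames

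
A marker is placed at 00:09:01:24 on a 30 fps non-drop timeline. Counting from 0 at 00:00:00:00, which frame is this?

frame 16254

Total seconds to the label: (0 × 3600 + 9 × 60 + 1) = 541.
Frame index = 541 × 30 + 24 = 16254.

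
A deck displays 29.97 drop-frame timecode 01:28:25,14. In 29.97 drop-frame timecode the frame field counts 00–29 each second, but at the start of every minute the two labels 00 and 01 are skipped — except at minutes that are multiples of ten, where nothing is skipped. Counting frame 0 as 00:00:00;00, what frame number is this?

159004

Complete 10-minute blocks: 8, each 17982 frames → 143856.
Remaining 8 whole minutes in the current block: 1800 + 7 × 1798 = 14386 frames.
Within the current minute: 25 × 30 + 14 − 2 = 762 (labels ;00/;01 skipped at this minute). Total = 143856 + 14386 + 762 = 159004.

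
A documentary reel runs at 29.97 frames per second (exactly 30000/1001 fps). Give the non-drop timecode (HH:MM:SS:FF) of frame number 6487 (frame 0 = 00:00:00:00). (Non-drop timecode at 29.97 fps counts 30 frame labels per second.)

00:03:36:07

6487 ÷ 30 = 216 full seconds, remainder 7 frames.
216 s = 0 h 3 min 36 s.
Timecode: 00:03:36:07.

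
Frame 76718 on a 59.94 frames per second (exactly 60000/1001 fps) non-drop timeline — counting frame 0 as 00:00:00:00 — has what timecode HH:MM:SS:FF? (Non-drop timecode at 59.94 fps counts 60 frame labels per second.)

00:21:18:38

76718 ÷ 60 = 1278 full seconds, remainder 38 frames.
1278 s = 0 h 21 min 18 s.
Timecode: 00:21:18:38.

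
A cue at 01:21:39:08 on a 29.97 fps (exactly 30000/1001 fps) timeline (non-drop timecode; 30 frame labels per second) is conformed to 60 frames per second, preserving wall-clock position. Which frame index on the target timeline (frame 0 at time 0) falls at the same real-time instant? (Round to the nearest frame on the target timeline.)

Source frame index: (1×3600 + 21×60 + 39) × 30 + 8 = 146978.
Real time: 146978 / (30000/1001) = 73562489/15000 s.
Target frame: (73562489/15000) × (60) = 73562489/250 ≈ 294249.956 → 294250.

frame 294250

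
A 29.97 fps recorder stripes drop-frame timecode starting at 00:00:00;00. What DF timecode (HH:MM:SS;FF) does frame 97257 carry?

00:54:05;05

Ten DF minutes hold 17982 frames, so frame 97257 lies in block 5 (frames 89910–107891) with 7347 frames into that block.
The block's first minute is 1800 frames and the rest 1798 each; 7347 frames reaches minute 4, so 5 × 18 + 4 × 2 = 98 labels have been skipped so far.
Adding those back, label number 97257 + 98 = 97355 at 30 labels/s is 3245 s + 5 f = 0 h 54 min 5 s frame 5, i.e. 00:54:05;05.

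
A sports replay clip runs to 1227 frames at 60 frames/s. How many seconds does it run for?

20.45 seconds

Running time = 1227 / (60) = 20.45 s.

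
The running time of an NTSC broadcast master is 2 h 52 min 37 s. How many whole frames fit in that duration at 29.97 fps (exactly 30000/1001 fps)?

2 h 52 min 37 s = 10357 s.
Frames = 10357 × 30000/1001 = 310710000/1001 ≈ 310399.6004.
Complete frames: 310399.

310399 frames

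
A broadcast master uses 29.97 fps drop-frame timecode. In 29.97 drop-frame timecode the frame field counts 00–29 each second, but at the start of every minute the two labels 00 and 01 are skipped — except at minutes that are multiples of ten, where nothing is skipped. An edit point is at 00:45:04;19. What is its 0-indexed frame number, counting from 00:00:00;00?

As if non-drop at 30 labels/s: (0 × 3600 + 45 × 60 + 4) × 30 + 19 = 81139.
Minute boundaries passed: 45; those not divisible by 10: 45 − 4 = 41; dropped labels = 2 × 41 = 82.
Actual frame index = 81139 − 82 = 81057.

81057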